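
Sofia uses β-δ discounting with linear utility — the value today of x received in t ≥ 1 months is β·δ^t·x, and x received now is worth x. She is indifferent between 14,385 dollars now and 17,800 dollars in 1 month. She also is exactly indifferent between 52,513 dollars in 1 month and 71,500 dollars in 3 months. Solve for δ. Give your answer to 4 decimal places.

From the later pair, β·δ^1·52513 = β·δ^3·71500; dividing through, δ^2 = 52513/71500 = 0.73445, so δ = 0.85700.

δ ≈ 0.8570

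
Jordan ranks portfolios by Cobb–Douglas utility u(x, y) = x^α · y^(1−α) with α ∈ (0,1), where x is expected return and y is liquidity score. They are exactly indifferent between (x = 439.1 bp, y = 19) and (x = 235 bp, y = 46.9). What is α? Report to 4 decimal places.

Indifference: 439.1^α · 19^(1−α) = 235^α · 46.9^(1−α).
(439.1/235)^α = (46.9/19)^(1−α); take logs: α·ln(439.1/235) = (1−α)·ln(46.9/19), i.e. α·0.6251417 = (1−α)·0.9035787.
With A = 0.6251417 and B = 0.9035787: α·A = (1−α)·B, so α = B/(A+B) = 0.9035787/1.5287204 ≈ 0.5911.

α ≈ 0.5911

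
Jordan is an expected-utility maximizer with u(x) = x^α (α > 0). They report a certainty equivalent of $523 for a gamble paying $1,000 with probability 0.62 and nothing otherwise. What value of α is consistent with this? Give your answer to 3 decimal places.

Since u(0) = 0, the lottery's EU is 0.62·1000^α.
Equating: 523^α = 0.62·1000^α, i.e. 0.5230^α = 0.62.
α = ln(0.62) / ln(523/1000) = -0.478036/-0.648174 ≈ 0.738.

α ≈ 0.738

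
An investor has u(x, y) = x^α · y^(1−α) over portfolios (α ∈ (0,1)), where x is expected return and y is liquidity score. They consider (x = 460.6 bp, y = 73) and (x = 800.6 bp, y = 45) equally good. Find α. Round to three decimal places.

The Cobb–Douglas utilities coincide, so 460.6^α·73^(1−α) = 800.6^α·45^(1−α).
(460.6/800.6)^α = (45/73)^(1−α); take logs: α·ln(460.6/800.6) = (1−α)·ln(45/73), i.e. α·-0.552831 = (1−α)·-0.483797.
So α/(1−α) = (-0.483797)/(-0.552831) = 0.875126, and α = 0.875126/1.875126 ≈ 0.467.

α ≈ 0.467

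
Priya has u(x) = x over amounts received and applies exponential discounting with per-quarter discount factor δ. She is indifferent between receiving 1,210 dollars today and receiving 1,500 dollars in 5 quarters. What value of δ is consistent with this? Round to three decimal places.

δ ≈ 0.958

The payoff in 5 quarters is discounted by δ^5, so u(1210) = δ^5·u(1500) and δ^5 = u(1210)/u(1500).
With u(x) = x: δ^5 = 1210/1500 = 0.80667.
Hence δ = (0.80667)^(1/5) = 0.95794.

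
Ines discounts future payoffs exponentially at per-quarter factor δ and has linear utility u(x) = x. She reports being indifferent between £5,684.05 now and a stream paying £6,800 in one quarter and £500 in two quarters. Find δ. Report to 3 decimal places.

Equating present values: 5684.05 = 6800δ + 500δ².
Rearranged: 500δ² + 6800δ − 5684.05 = 0.
The positive root is δ = [−6800 + √(6800² + 4·500·5684.05)] / (2·500) = (−6800 + 7590.000)/1000 ≈ 0.790.

δ ≈ 0.790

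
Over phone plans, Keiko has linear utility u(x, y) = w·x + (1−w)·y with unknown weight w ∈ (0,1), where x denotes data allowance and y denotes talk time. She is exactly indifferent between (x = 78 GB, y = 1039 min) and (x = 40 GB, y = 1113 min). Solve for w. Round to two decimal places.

w = 0.66

Equating utilities: w·78 + (1−w)·1039 = w·40 + (1−w)·1113.
Rearranging, 38·w − 74·(1−w) = 0.
The marginal rate of substitution is 74/38, so w = 74/(38+74) = 0.66.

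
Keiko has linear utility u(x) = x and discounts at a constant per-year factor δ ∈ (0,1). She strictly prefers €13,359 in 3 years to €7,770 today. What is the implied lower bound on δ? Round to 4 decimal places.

δ > 0.8347

The preference means 7770 < δ^3·13359.
Hence δ^3 > 7770/13359 = 0.58163, and x ↦ x^(1/3) is increasing on (0,∞).
δ > 0.58163^(1/3) = 0.8347.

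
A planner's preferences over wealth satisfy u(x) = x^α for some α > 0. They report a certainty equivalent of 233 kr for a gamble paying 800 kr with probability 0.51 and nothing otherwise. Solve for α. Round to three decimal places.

The lottery's expected utility is 0.51·u(800) + 0.49·u(0) = 0.51·800^α (since u(0) = 0 for α > 0).
Setting u(233) equal to that: 233^α = 0.51·800^α ⇒ (233/800)^α = 0.51.
Take logs: α = ln 0.51 / ln(233/800) ≈ 0.54585.

α ≈ 0.546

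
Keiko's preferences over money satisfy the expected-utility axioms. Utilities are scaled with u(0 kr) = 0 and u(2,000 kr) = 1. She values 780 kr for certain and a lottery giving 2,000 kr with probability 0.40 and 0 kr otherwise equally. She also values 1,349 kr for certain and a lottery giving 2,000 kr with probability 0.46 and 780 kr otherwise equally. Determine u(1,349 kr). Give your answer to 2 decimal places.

First, u(780 kr) = 0.40·u(2,000 kr) + 0.60·u(0 kr) = 0.40.
Then u(1,349 kr) = 0.46·u(2,000 kr) + 0.54·u(780 kr) = 0.46·1.00 + 0.54·0.40 = 0.6760.

0.68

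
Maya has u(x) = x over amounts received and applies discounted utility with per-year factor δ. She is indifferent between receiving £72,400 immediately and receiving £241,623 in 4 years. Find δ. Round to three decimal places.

The payoff in 4 years is discounted by δ^4, so u(72400) = δ^4·u(241623) and δ^4 = u(72400)/u(241623).
With u(x) = x: δ^4 = 72400/241623 = 0.29964.
Hence δ = (0.29964)^(1/4) = 0.73986.

δ ≈ 0.740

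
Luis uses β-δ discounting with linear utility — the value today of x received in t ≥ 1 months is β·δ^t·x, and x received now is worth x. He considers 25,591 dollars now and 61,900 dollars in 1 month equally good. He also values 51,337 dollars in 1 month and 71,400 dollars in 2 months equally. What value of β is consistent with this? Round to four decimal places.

The second indifference involves only future payoffs, so β cancels: β·δ^1·51337 = β·δ^2·71400, giving δ = 51337/71400 = 0.71901.
Substituting δ into 25591 = β·δ·61900: β = 25591/(44506.447) ≈ 0.5750.

β ≈ 0.5750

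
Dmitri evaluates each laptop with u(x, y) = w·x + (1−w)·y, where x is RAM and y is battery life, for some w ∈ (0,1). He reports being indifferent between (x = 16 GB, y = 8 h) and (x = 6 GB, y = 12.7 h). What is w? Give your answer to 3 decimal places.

w = 0.320

u(16,8) = u(6,12.7) means w·16 + (1−w)·8 = w·6 + (1−w)·12.7.
w·(16−6) = (1−w)·(12.7−8), i.e. w·10 = (1−w)·4.7.
So w/(1−w) = 4.7/10 = 0.4700, giving w = 4.7/(10+4.7) = 0.320.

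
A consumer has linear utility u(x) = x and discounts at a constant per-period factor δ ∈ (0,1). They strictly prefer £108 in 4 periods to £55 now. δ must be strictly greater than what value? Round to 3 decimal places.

Comparing present values: 55 < δ^4·108.
So δ^4 > 55/108 = 0.50926; taking the 4th root of both positive sides preserves the inequality.
δ > (55/108)^(1/4) ≈ 0.845.

δ > 0.845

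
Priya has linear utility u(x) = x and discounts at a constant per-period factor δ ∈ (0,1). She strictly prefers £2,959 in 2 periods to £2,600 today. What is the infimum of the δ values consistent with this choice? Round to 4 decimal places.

Comparing present values: 2600 < δ^2·2959.
So δ^2 > 2600/2959 = 0.87868; taking the square root of both positive sides preserves the inequality.
δ > 0.87868^(1/2) = 0.9374.

δ > 0.9374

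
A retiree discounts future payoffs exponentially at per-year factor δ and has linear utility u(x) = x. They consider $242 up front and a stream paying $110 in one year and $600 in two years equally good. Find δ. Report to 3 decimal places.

δ ≈ 0.550

Equating present values: 242 = 110δ + 600δ².
Rearranged: 600δ² + 110δ − 242 = 0.
δ = (−110 + √(110² + 4·600·242)) / (2·600) = (−110 + √592900.00) / 1200 ≈ 0.550.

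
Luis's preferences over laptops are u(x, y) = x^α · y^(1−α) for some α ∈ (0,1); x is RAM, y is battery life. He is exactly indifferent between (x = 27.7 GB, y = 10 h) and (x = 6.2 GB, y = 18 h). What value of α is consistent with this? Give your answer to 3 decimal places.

α ≈ 0.282

Set the two utilities equal: 27.7^α·10^(1−α) = 6.2^α·18^(1−α).
(27.7/6.2)^α = (18/10)^(1−α); take logs: α·ln(27.7/6.2) = (1−α)·ln(18/10), i.e. α·1.496883 = (1−α)·0.587787.
With A = 1.496883 and B = 0.587787: α·A = (1−α)·B, so α = B/(A+B) = 0.587787/2.084670 ≈ 0.282.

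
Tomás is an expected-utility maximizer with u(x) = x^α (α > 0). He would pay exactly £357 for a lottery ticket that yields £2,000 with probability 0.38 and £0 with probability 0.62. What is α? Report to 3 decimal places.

Since u(0) = 0, the lottery's EU is 0.38·2000^α.
Equating: 357^α = 0.38·2000^α, i.e. 0.1785^α = 0.38.
α = ln(0.38) / ln(357/2000) = -0.967584/-1.723167 ≈ 0.562.

α ≈ 0.562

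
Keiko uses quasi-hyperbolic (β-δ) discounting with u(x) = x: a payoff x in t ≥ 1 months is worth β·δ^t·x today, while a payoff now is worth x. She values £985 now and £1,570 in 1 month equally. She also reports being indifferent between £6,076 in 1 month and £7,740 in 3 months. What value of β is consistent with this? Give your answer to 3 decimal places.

The second indifference involves only future payoffs, so β cancels: β·δ^1·6076 = β·δ^3·7740, giving δ^2 = 6076/7740 = 0.78501, so δ = 0.88601.
Now use the now-vs-future pair: 985 = β·δ·1570 gives β = 985/(0.88601·1570) ≈ 0.708.

β ≈ 0.708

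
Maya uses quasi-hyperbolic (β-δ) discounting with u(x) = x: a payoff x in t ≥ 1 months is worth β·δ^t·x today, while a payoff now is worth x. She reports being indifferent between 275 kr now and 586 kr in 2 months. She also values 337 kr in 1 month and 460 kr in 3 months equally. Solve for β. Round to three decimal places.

The second indifference involves only future payoffs, so β cancels: β·δ^1·337 = β·δ^3·460, giving δ^2 = 337/460 = 0.73261, so δ = 0.85593.
Now use the now-vs-future pair: 275 = β·δ^2·586 gives β = 275/(0.73261·586) ≈ 0.641.

β ≈ 0.641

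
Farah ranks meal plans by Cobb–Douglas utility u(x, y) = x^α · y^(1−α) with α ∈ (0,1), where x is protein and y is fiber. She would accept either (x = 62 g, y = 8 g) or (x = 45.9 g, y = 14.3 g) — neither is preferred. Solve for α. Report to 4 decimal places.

Indifference: 62^α · 8^(1−α) = 45.9^α · 14.3^(1−α).
(62/45.9)^α = (14.3/8)^(1−α); take logs: α·ln(62/45.9) = (1−α)·ln(14.3/8), i.e. α·0.3006693 = (1−α)·0.5808180.
Thus α·(0.8814873) = 0.5808180, so α = 0.5808180/0.8814873 ≈ 0.6589.

α ≈ 0.6589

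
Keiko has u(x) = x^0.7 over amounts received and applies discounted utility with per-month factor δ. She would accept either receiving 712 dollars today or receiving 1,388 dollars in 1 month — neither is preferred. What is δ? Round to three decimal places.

δ ≈ 0.627

Equating discounted utilities: u(712) = δ·u(1388) ⇒ δ = u(712)/u(1388).
Since u(x) = x^0.7, δ = (712/1388)^0.7 = 0.51297^0.7 = 0.62671.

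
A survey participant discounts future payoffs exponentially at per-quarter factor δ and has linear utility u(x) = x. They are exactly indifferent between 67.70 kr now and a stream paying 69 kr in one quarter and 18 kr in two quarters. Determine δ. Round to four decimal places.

δ ≈ 0.8100

The stream is worth 69δ + 18δ² today, so 69δ + 18δ² = 67.70.
Rearranged: 18δ² + 69δ − 67.70 = 0.
By the quadratic formula (taking the positive root), δ = (−69 + √9635.40) / 36 ≈ 0.8100.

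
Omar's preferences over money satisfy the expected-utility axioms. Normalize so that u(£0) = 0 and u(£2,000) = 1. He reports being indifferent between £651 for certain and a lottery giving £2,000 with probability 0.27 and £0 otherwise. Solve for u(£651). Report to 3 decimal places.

u(£651) equals the lottery's expected utility: 0.27·1 + 0.73·0 = 0.27.

0.270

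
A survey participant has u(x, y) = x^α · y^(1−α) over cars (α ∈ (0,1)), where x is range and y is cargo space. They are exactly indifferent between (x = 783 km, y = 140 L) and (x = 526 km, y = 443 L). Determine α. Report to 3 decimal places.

α ≈ 0.743

Set the two utilities equal: 783^α·140^(1−α) = 526^α·443^(1−α).
(783/526)^α = (443/140)^(1−α); take logs: α·ln(783/526) = (1−α)·ln(443/140), i.e. α·0.397831 = (1−α)·1.151927.
Thus α·(1.549758) = 1.151927, so α = 1.151927/1.549758 ≈ 0.743.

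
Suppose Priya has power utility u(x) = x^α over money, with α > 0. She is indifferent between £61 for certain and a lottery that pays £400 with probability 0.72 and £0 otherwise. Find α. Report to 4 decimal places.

α ≈ 0.1747

EU(lottery) = 0.72·400^α + 0.28·0 = 0.72·400^α.
Indifference: 61^α = 0.72·400^α, so (61/400)^α = 0.72.
Take logs: α = ln 0.72 / ln(61/400) ≈ 0.174681.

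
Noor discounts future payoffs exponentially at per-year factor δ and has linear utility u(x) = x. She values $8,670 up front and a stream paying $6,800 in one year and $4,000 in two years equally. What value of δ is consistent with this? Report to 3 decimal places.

The stream is worth 6800δ + 4000δ² today, so 6800δ + 4000δ² = 8670.
So 4000δ² + 6800δ − 8670 = 0.
By the quadratic formula (taking the positive root), δ = (−6800 + √184960000.00) / 8000 ≈ 0.850.

δ ≈ 0.850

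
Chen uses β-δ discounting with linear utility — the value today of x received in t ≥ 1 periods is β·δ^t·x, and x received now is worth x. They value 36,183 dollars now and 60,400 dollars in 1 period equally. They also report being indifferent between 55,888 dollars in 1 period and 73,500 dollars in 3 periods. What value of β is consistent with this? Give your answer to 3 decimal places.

β ≈ 0.687

From the later pair, β·δ^1·55888 = β·δ^3·73500; dividing through, δ^2 = 55888/73500 = 0.76038, so δ = 0.87200.
Now use the now-vs-future pair: 36183 = β·δ·60400 gives β = 36183/(0.87200·60400) ≈ 0.687.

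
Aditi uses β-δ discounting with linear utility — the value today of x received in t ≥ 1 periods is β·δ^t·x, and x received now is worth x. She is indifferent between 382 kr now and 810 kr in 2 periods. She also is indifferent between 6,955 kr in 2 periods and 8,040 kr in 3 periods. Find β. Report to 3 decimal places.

β ≈ 0.630

Both payoffs in the second observation are in the future, so β drops out: δ^2·6955 = δ^3·8040 ⇒ δ = 6955/8040 = 0.86505.
Now use the now-vs-future pair: 382 = β·δ^2·810 gives β = 382/(0.74831·810) ≈ 0.630.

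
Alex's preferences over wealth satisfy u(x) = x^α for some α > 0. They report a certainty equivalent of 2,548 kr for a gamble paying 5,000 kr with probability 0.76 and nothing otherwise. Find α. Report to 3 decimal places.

Since u(0) = 0, the lottery's EU is 0.76·5000^α.
Setting u(2548) equal to that: 2548^α = 0.76·5000^α ⇒ (2548/5000)^α = 0.76.
Taking logs: α·ln(2548/5000) = ln(0.76), so α = -0.274437 / -0.674129 ≈ 0.407.

α ≈ 0.407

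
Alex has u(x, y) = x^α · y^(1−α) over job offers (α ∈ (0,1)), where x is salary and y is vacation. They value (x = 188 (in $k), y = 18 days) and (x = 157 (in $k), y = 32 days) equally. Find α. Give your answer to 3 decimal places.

α ≈ 0.762

Set the two utilities equal: 188^α·18^(1−α) = 157^α·32^(1−α).
Taking logs: α·ln 188 + (1−α)·ln 18 = α·ln 157 + (1−α)·ln 32, i.e. α·0.180196 = (1−α)·0.575364.
So α/(1−α) = (0.575364)/(0.180196) = 3.192990, and α = 3.192990/4.192990 ≈ 0.762.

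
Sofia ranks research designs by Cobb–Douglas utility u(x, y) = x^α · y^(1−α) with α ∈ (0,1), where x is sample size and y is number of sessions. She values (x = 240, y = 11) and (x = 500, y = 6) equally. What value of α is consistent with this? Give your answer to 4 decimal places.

The Cobb–Douglas utilities coincide, so 240^α·11^(1−α) = 500^α·6^(1−α).
Taking logs: α·ln 240 + (1−α)·ln 11 = α·ln 500 + (1−α)·ln 6, i.e. α·-0.7339692 = (1−α)·-0.6061358.
Thus α·(-1.3401050) = -0.6061358, so α = -0.6061358/-1.3401050 ≈ 0.4523.

α ≈ 0.4523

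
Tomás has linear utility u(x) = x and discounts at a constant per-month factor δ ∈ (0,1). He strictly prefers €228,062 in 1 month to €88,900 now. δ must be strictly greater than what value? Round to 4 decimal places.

δ > 0.3898

Comparing present values: 88900 < δ·228062.
Dividing through by 228062 gives δ > 0.38981.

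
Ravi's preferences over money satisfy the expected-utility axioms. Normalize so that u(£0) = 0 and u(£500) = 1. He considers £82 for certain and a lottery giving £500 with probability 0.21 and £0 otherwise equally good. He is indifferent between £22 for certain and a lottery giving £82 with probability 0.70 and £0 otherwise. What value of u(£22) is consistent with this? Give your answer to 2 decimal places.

From the first indifference, u(£82) = 0.21·u(£500) + 0.79·u(£0) = 0.21·1 + 0.79·0 = 0.21.
The second indifference gives u(£22) = 0.70·u(£82) + 0.30·u(£0) = 0.70·0.21 + 0.30·0.00 = 0.1470.

0.15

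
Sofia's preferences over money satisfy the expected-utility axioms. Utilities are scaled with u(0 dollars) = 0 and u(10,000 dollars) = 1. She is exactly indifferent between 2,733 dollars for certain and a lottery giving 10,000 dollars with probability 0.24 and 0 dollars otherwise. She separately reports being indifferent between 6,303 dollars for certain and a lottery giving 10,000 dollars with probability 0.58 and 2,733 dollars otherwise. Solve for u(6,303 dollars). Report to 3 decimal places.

0.681

First, u(2,733 dollars) = 0.24·u(10,000 dollars) + 0.76·u(0 dollars) = 0.24.
Chaining: u(6,303 dollars) = 0.58·1.00 + 0.42·0.24 = 0.6808.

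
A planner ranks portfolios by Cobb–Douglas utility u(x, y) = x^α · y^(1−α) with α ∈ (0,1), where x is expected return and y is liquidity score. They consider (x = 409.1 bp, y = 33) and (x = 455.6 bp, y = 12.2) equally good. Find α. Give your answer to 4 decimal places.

α ≈ 0.9024

Set the two utilities equal: 409.1^α·33^(1−α) = 455.6^α·12.2^(1−α).
Rearrange to (409.1/455.6)^α = (12.2/33)^(1−α) and take logs: α·-0.1076556 = (1−α)·-0.9950716.
Thus α·(-1.1027272) = -0.9950716, so α = -0.9950716/-1.1027272 ≈ 0.9024.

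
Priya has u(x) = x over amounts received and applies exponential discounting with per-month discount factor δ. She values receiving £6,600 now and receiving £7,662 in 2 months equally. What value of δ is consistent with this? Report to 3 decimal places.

The payoff in 2 months is discounted by δ^2, so u(6600) = δ^2·u(7662) and δ^2 = u(6600)/u(7662).
With u(x) = x: δ^2 = 6600/7662 = 0.86139.
Hence δ = (0.86139)^(1/2) = 0.92811.

δ ≈ 0.928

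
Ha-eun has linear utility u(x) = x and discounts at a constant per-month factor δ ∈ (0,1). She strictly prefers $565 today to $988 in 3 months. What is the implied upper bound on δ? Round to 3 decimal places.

Under u(x) = x this choice says 565 > δ^3·988.
Hence δ^3 < 565/988 = 0.57186, and x ↦ x^(1/3) is increasing on (0,∞).
δ < (565/988)^(1/3) ≈ 0.830.

δ < 0.830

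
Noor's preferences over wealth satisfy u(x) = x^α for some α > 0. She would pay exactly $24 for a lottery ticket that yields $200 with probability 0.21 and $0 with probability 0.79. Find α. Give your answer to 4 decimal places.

The lottery's expected utility is 0.21·u(200) + 0.79·u(0) = 0.21·200^α (since u(0) = 0 for α > 0).
Indifference: 24^α = 0.21·200^α, so (24/200)^α = 0.21.
Taking logs: α·ln(24/200) = ln(0.21), so α = -1.5606477 / -2.1202635 ≈ 0.7361.

α ≈ 0.7361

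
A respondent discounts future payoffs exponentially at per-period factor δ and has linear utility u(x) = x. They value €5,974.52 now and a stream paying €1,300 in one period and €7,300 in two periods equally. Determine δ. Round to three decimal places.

Equating present values: 5974.52 = 1300δ + 7300δ².
So 7300δ² + 1300δ − 5974.52 = 0.
δ = (−1300 + √(1300² + 4·7300·5974.52)) / (2·7300) = (−1300 + √176145984.00) / 14600 ≈ 0.820.

δ ≈ 0.820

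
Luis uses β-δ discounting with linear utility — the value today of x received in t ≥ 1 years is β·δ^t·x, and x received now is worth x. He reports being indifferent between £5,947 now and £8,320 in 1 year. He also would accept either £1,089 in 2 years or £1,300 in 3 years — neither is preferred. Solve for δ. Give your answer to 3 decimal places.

From the later pair, β·δ^2·1089 = β·δ^3·1300; dividing through, δ = 1089/1300 = 0.83769.

δ ≈ 0.838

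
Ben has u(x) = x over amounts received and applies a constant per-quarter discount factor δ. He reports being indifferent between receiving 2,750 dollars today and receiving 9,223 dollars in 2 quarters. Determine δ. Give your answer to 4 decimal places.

Indifference means u(2750) = δ^2 · u(9223), so δ^2 = u(2750)/u(9223).
With u(x) = x: δ^2 = 2750/9223 = 0.29817.
So δ = 0.29817^(1/2) ≈ 0.5460.

δ ≈ 0.5460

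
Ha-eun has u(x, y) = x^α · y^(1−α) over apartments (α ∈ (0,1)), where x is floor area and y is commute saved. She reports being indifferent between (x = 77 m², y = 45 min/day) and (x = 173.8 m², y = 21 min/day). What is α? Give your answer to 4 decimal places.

α ≈ 0.4835

The Cobb–Douglas utilities coincide, so 77^α·45^(1−α) = 173.8^α·21^(1−α).
Taking logs: α·ln 77 + (1−α)·ln 45 = α·ln 173.8 + (1−α)·ln 21, i.e. α·-0.8140998 = (1−α)·-0.7621401.
With A = -0.8140998 and B = -0.7621401: α·A = (1−α)·B, so α = B/(A+B) = -0.7621401/-1.5762399 ≈ 0.4835.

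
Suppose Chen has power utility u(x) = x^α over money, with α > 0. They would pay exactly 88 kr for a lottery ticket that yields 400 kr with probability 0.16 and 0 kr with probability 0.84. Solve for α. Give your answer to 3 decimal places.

α ≈ 1.210

EU(lottery) = 0.16·400^α + 0.84·0 = 0.16·400^α.
Equating: 88^α = 0.16·400^α, i.e. 0.2200^α = 0.16.
α = ln(0.16) / ln(88/400) = -1.832581/-1.514128 ≈ 1.210.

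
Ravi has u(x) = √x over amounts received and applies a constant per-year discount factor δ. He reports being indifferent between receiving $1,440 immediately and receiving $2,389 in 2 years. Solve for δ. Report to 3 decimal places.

δ ≈ 0.881

Equating discounted utilities: u(1440) = δ^2·u(2389) ⇒ δ^2 = u(1440)/u(2389).
Since u(x) = √x, δ^2 = √(1440/2389) = 0.77638.
So δ = 0.77638^(1/2) ≈ 0.881.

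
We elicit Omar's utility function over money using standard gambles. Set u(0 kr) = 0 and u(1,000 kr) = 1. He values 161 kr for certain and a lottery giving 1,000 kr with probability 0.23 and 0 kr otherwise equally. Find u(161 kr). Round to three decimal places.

0.230

u(161 kr) equals the lottery's expected utility: 0.23·1 + 0.77·0 = 0.23.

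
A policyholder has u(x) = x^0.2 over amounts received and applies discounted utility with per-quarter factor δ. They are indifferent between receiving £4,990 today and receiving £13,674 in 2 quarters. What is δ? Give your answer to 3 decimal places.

Equating discounted utilities: u(4990) = δ^2·u(13674) ⇒ δ^2 = u(4990)/u(13674).
With u(x) = x^0.2: δ^2 = 4990^0.2/13674^0.2 = (4990/13674)^0.2 = 0.81741.
Taking the square root: δ = 0.81741^(1/2) ≈ 0.904.

δ ≈ 0.904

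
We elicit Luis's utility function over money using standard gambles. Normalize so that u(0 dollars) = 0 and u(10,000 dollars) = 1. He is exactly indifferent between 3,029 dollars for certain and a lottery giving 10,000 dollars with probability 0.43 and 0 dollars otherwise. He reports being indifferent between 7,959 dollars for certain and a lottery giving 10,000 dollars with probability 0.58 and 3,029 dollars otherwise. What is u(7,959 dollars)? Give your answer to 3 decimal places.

0.761

The first gamble pins u(3,029 dollars): it must equal 0.43·1 + 0.57·0 = 0.43.
Chaining: u(7,959 dollars) = 0.58·1.00 + 0.42·0.43 = 0.7606.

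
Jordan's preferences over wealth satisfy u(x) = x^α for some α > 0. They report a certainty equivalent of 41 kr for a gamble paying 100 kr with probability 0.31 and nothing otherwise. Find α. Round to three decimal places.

The lottery's expected utility is 0.31·u(100) + 0.69·u(0) = 0.31·100^α (since u(0) = 0 for α > 0).
Indifference: 41^α = 0.31·100^α, so (41/100)^α = 0.31.
α = ln(0.31) / ln(41/100) = -1.171183/-0.891598 ≈ 1.314.

α ≈ 1.314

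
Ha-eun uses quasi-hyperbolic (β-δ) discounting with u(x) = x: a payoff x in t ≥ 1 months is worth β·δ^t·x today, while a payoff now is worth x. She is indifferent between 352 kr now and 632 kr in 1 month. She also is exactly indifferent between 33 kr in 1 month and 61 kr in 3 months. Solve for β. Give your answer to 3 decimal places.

β ≈ 0.757

The second indifference involves only future payoffs, so β cancels: β·δ^1·33 = β·δ^3·61, giving δ^2 = 33/61 = 0.54098, so δ = 0.73552.
Substituting δ into 352 = β·δ·632: β = 352/(464.846) ≈ 0.757.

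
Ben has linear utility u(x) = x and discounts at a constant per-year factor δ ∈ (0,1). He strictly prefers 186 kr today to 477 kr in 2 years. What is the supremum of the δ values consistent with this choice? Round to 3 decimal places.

The preference means 186 > δ^2·477.
So δ^2 < 186/477 = 0.38994; taking the square root of both positive sides preserves the inequality.
δ < (186/477)^(1/2) ≈ 0.624.

δ < 0.624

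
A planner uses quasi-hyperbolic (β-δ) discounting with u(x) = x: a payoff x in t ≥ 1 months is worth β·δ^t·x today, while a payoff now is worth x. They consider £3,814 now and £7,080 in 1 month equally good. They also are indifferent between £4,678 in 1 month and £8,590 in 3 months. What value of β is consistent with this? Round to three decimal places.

β ≈ 0.730

The second indifference involves only future payoffs, so β cancels: β·δ^1·4678 = β·δ^3·8590, giving δ^2 = 4678/8590 = 0.54459, so δ = 0.73796.
Now use the now-vs-future pair: 3814 = β·δ·7080 gives β = 3814/(0.73796·7080) ≈ 0.730.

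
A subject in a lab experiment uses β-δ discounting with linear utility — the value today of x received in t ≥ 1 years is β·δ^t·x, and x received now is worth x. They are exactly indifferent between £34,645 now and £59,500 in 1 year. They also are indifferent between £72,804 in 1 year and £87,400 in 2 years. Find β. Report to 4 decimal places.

β ≈ 0.6990

Both payoffs in the second observation are in the future, so β drops out: δ^1·72804 = δ^2·87400 ⇒ δ = 72804/87400 = 0.83300.
Now use the now-vs-future pair: 34645 = β·δ·59500 gives β = 34645/(0.83300·59500) ≈ 0.6990.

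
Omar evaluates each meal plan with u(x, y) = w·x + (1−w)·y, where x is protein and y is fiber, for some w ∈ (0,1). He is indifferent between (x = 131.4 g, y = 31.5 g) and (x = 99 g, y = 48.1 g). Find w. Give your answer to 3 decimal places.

u(131.4,31.5) = u(99,48.1) means w·131.4 + (1−w)·31.5 = w·99 + (1−w)·48.1.
Rearranging, 32.4·w − 16.6·(1−w) = 0.
So w/(1−w) = 16.6/32.4 = 0.5123, giving w = 16.6/(32.4+16.6) = 0.339.

w = 0.339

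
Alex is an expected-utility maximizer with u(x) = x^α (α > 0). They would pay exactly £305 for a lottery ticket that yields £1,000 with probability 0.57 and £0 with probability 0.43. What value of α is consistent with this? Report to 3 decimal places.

α ≈ 0.473

Since u(0) = 0, the lottery's EU is 0.57·1000^α.
Indifference: 305^α = 0.57·1000^α, so (305/1000)^α = 0.57.
Taking logs: α·ln(305/1000) = ln(0.57), so α = -0.562119 / -1.187444 ≈ 0.473.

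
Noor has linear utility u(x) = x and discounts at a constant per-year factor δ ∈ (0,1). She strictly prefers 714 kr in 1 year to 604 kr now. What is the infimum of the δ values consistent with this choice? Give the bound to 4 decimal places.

Under u(x) = x this choice says 604 < δ·714.
Dividing through by 714 gives δ > 0.84594.

δ > 0.8459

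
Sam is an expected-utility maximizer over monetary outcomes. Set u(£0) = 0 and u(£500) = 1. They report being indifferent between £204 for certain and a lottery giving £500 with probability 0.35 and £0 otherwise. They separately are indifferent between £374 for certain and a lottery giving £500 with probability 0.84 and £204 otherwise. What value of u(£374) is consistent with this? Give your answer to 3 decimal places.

0.896

From the first indifference, u(£204) = 0.35·u(£500) + 0.65·u(£0) = 0.35·1 + 0.65·0 = 0.35.
Then u(£374) = 0.84·u(£500) + 0.16·u(£204) = 0.84·1.00 + 0.16·0.35 = 0.8960.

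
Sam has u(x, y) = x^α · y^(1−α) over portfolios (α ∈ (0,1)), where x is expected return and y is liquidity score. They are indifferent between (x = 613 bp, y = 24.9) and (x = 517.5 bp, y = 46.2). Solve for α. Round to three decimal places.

α ≈ 0.785

The Cobb–Douglas utilities coincide, so 613^α·24.9^(1−α) = 517.5^α·46.2^(1−α).
Rearrange to (613/517.5)^α = (46.2/24.9)^(1−α) and take logs: α·0.169355 = (1−α)·0.618112.
Thus α·(0.787467) = 0.618112, so α = 0.618112/0.787467 ≈ 0.785.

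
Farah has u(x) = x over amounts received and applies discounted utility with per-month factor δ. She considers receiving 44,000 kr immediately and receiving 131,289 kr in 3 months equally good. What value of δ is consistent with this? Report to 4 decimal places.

δ ≈ 0.6946

Equating discounted utilities: u(44000) = δ^3·u(131289) ⇒ δ^3 = u(44000)/u(131289).
With u(x) = x: δ^3 = 44000/131289 = 0.33514.
Taking the cube root: δ = 0.33514^(1/3) ≈ 0.6946.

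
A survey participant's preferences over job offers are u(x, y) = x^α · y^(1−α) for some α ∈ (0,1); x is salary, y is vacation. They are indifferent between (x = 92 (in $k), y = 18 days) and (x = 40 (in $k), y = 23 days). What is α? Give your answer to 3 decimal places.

α ≈ 0.227

The Cobb–Douglas utilities coincide, so 92^α·18^(1−α) = 40^α·23^(1−α).
(92/40)^α = (23/18)^(1−α); take logs: α·ln(92/40) = (1−α)·ln(23/18), i.e. α·0.832909 = (1−α)·0.245122.
With A = 0.832909 and B = 0.245122: α·A = (1−α)·B, so α = B/(A+B) = 0.245122/1.078031 ≈ 0.227.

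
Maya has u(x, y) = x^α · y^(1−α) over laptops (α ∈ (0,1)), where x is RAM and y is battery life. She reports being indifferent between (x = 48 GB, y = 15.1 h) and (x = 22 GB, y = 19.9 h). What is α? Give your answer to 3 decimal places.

Set the two utilities equal: 48^α·15.1^(1−α) = 22^α·19.9^(1−α).
Rearrange to (48/22)^α = (19.9/15.1)^(1−α) and take logs: α·0.780159 = (1−α)·0.276025.
So α/(1−α) = (0.276025)/(0.780159) = 0.353806, and α = 0.353806/1.353806 ≈ 0.261.

α ≈ 0.261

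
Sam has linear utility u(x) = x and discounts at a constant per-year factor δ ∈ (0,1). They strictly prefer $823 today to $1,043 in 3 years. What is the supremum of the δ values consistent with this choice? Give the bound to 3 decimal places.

Under u(x) = x this choice says 823 > δ^3·1043.
Hence δ^3 < 823/1043 = 0.78907, and x ↦ x^(1/3) is increasing on (0,∞).
δ < (823/1043)^(1/3) ≈ 0.924.

δ < 0.924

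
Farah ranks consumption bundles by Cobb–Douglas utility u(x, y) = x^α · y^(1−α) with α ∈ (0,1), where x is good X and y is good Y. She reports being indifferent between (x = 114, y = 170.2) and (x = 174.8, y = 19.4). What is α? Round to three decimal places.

α ≈ 0.836

The Cobb–Douglas utilities coincide, so 114^α·170.2^(1−α) = 174.8^α·19.4^(1−α).
Rearrange to (114/174.8)^α = (19.4/170.2)^(1−α) and take logs: α·-0.427444 = (1−α)·-2.171701.
Thus α·(-2.599145) = -2.171701, so α = -2.171701/-2.599145 ≈ 0.836.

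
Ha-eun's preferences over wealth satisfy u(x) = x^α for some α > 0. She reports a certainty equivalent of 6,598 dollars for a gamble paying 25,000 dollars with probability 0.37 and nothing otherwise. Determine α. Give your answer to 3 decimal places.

EU(lottery) = 0.37·25000^α + 0.63·0 = 0.37·25000^α.
Setting u(6598) equal to that: 6598^α = 0.37·25000^α ⇒ (6598/25000)^α = 0.37.
Take logs: α = ln 0.37 / ln(6598/25000) ≈ 0.74637.

α ≈ 0.746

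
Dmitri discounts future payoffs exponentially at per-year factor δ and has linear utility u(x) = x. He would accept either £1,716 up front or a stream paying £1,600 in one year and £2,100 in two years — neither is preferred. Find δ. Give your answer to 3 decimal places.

δ ≈ 0.600

Present value of the stream is 1600·δ + 2100·δ². Indifference gives 1600δ + 2100δ² = 1716.
Rearranged: 2100δ² + 1600δ − 1716 = 0.
δ = (−1600 + √(1600² + 4·2100·1716)) / (2·2100) = (−1600 + √16974400.00) / 4200 ≈ 0.600.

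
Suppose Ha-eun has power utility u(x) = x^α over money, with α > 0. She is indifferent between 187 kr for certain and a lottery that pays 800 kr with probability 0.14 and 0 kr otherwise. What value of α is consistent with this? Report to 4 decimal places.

α ≈ 1.3527

EU(lottery) = 0.14·800^α + 0.86·0 = 0.14·800^α.
Setting u(187) equal to that: 187^α = 0.14·800^α ⇒ (187/800)^α = 0.14.
Take logs: α = ln 0.14 / ln(187/800) ≈ 1.352672.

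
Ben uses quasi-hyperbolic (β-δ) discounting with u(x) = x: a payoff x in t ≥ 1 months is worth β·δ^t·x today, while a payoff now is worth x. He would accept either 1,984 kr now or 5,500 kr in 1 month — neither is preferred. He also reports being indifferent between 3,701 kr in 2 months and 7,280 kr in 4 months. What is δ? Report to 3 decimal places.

From the later pair, β·δ^2·3701 = β·δ^4·7280; dividing through, δ^2 = 3701/7280 = 0.50838, so δ = 0.71301.

δ ≈ 0.713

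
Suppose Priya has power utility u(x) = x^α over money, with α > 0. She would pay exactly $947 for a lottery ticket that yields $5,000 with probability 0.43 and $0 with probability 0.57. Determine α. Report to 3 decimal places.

The lottery's expected utility is 0.43·u(5000) + 0.57·u(0) = 0.43·5000^α (since u(0) = 0 for α > 0).
Setting u(947) equal to that: 947^α = 0.43·5000^α ⇒ (947/5000)^α = 0.43.
α = ln(0.43) / ln(947/5000) = -0.843970/-1.663894 ≈ 0.507.

α ≈ 0.507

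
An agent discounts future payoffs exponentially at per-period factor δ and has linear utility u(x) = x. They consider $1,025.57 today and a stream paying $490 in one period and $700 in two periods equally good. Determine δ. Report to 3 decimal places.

δ ≈ 0.910

Present value of the stream is 490·δ + 700·δ². Indifference gives 490δ + 700δ² = 1025.57.
Rearranged: 700δ² + 490δ − 1025.57 = 0.
The positive root is δ = [−490 + √(490² + 4·700·1025.57)] / (2·700) = (−490 + 1764.000)/1400 ≈ 0.910.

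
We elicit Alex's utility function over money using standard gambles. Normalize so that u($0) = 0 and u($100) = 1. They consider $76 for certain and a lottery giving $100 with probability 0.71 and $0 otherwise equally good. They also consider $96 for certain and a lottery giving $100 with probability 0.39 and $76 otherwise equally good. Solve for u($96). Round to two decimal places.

From the first indifference, u($76) = 0.71·u($100) + 0.29·u($0) = 0.71·1 + 0.29·0 = 0.71.
Then u($96) = 0.39·u($100) + 0.61·u($76) = 0.39·1.00 + 0.61·0.71 = 0.8231.

0.82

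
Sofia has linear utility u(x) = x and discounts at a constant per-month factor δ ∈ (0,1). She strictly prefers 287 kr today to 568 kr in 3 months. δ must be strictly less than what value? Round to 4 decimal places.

δ < 0.7965

Under u(x) = x this choice says 287 > δ^3·568.
Hence δ^3 < 287/568 = 0.50528, and x ↦ x^(1/3) is increasing on (0,∞).
δ < (287/568)^(1/3) ≈ 0.7965.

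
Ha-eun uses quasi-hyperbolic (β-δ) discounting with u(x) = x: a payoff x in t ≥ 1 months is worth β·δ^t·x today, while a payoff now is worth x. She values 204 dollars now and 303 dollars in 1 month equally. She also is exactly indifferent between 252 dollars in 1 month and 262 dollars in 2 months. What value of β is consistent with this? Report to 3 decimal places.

β ≈ 0.700

Both payoffs in the second observation are in the future, so β drops out: δ^1·252 = δ^2·262 ⇒ δ = 252/262 = 0.96183.
Now use the now-vs-future pair: 204 = β·δ·303 gives β = 204/(0.96183·303) ≈ 0.700.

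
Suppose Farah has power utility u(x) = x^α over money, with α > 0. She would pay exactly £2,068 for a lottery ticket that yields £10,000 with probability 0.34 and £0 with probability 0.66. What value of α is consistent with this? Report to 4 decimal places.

The lottery's expected utility is 0.34·u(10000) + 0.66·u(0) = 0.34·10000^α (since u(0) = 0 for α > 0).
Indifference: 2068^α = 0.34·10000^α, so (2068/10000)^α = 0.34.
Taking logs: α·ln(2068/10000) = ln(0.34), so α = -1.0788097 / -1.5760031 ≈ 0.6845.

α ≈ 0.6845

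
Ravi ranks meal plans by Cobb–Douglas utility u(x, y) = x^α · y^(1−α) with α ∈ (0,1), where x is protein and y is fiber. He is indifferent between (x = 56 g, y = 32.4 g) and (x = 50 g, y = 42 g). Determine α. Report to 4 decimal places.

The Cobb–Douglas utilities coincide, so 56^α·32.4^(1−α) = 50^α·42^(1−α).
(56/50)^α = (42/32.4)^(1−α); take logs: α·ln(56/50) = (1−α)·ln(42/32.4), i.e. α·0.1133287 = (1−α)·0.2595112.
With A = 0.1133287 and B = 0.2595112: α·A = (1−α)·B, so α = B/(A+B) = 0.2595112/0.3728399 ≈ 0.6960.

α ≈ 0.6960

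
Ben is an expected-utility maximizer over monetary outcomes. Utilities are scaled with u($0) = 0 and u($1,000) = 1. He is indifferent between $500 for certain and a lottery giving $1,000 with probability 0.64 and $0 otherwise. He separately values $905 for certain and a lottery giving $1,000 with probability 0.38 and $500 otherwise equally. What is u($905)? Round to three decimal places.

From the first indifference, u($500) = 0.64·u($1,000) + 0.36·u($0) = 0.64·1 + 0.36·0 = 0.64.
Then u($905) = 0.38·u($1,000) + 0.62·u($500) = 0.38·1.00 + 0.62·0.64 = 0.7768.

0.777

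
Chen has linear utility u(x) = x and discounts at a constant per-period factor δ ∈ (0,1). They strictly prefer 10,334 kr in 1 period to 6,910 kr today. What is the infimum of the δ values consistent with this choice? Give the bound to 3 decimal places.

δ > 0.669

Comparing present values: 6910 < δ·10334.
Dividing through by 10334 gives δ > 0.66867.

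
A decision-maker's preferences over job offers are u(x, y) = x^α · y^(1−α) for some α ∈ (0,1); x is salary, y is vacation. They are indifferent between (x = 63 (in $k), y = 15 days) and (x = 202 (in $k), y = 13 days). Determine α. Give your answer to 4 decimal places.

The Cobb–Douglas utilities coincide, so 63^α·15^(1−α) = 202^α·13^(1−α).
Rearrange to (63/202)^α = (13/15)^(1−α) and take logs: α·-1.1651330 = (1−α)·-0.1431008.
Thus α·(-1.3082338) = -0.1431008, so α = -0.1431008/-1.3082338 ≈ 0.1094.

α ≈ 0.1094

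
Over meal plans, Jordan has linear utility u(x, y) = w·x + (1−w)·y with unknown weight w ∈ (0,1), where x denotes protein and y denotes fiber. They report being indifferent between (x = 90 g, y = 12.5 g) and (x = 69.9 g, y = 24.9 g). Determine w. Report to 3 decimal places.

w = 0.382

Equating utilities: w·90 + (1−w)·12.5 = w·69.9 + (1−w)·24.9.
w·(90−69.9) = (1−w)·(24.9−12.5), i.e. w·20.1 = (1−w)·12.4.
Hence w = 12.4/(20.1+12.4) = 12.4/32.5 = 0.382.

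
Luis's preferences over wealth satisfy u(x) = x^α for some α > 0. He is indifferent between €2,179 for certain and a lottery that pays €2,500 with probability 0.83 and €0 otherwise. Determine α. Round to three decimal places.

The lottery's expected utility is 0.83·u(2500) + 0.17·u(0) = 0.83·2500^α (since u(0) = 0 for α > 0).
Setting u(2179) equal to that: 2179^α = 0.83·2500^α ⇒ (2179/2500)^α = 0.83.
α = ln(0.83) / ln(2179/2500) = -0.186330/-0.137425 ≈ 1.356.

α ≈ 1.356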